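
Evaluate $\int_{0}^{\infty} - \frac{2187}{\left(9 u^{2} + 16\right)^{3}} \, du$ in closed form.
$- \frac{2187 \pi}{16384}$

Begin with the known result
$$J(a) = \int_{0}^{\infty} - \frac{3}{a^{2} + u^{2}} \, du = - \frac{3 \pi}{2 a}.$$

Differentiating under the integral sign with respect to $a$,
$$\frac{dJ}{da} = \int_{0}^{\infty} \frac{6 a}{\left(a^{2} + u^{2}\right)^{2}} \, du = \frac{3 \pi}{2 a^{2}},$$
so $\int_{0}^{\infty} - \frac{3}{\left(a^{2} + u^{2}\right)^{2}} \, du = - \frac{3 \pi}{4 a^{3}}$.

Repeating — each differentiation of $1/(u^2+a^2)^j$ produces $-2ja/(u^2+a^2)^{j+1}$ — and dividing through by $-2ja$ at each step yields, after $2$ differentiations in total,
$$\int_{0}^{\infty} - \frac{3}{\left(a^{2} + u^{2}\right)^{3}} \, du = - \frac{9 \pi}{16 a^{5}}.$$

Setting $a = \frac{4}{3}$:
$$I = - \frac{2187 \pi}{16384}.$$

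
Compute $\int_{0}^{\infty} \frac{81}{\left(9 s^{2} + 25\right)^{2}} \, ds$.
$\frac{27 \pi}{500}$

Begin with the known result
$$J(a) = \int_{0}^{\infty} \frac{1}{a^{2} + s^{2}} \, ds = \frac{\pi}{2 a}.$$

Differentiating under the integral sign with respect to $a$,
$$\frac{dJ}{da} = \int_{0}^{\infty} - \frac{2 a}{\left(a^{2} + s^{2}\right)^{2}} \, ds = - \frac{\pi}{2 a^{2}},$$
so $\int_{0}^{\infty} \frac{1}{\left(a^{2} + s^{2}\right)^{2}} \, ds = \frac{\pi}{4 a^{3}}$.

Setting $a = \frac{5}{3}$:
$$I = \frac{27 \pi}{500}.$$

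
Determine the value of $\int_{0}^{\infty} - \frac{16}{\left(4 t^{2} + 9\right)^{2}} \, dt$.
$- \frac{2 \pi}{27}$

Begin with the known result
$$J(a) = \int_{0}^{\infty} - \frac{1}{a^{2} + t^{2}} \, dt = - \frac{\pi}{2 a}.$$

Differentiating under the integral sign with respect to $a$,
$$\frac{dJ}{da} = \int_{0}^{\infty} \frac{2 a}{\left(a^{2} + t^{2}\right)^{2}} \, dt = \frac{\pi}{2 a^{2}},$$
so $\int_{0}^{\infty} - \frac{1}{\left(a^{2} + t^{2}\right)^{2}} \, dt = - \frac{\pi}{4 a^{3}}$.

Setting $a = \frac{3}{2}$:
$$I = - \frac{2 \pi}{27}.$$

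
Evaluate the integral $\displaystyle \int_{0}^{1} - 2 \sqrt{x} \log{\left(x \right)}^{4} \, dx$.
$- \frac{512}{81}$

Start from the elementary integral
$$J(a) = \int_{0}^{1} - 2 x^{a} \, dx = - \frac{2}{a + 1}.$$

Differentiating under the integral sign brings down a factor of $\ln x$:
$$\frac{dJ}{da} = \int_{0}^{1} - 2 x^{a} \log{\left(x \right)} \, dx = \frac{2}{\left(a + 1\right)^{2}}.$$

Repeating $4$ times in total — each differentiation brings down another $\ln x$ — gives
$$\frac{d^{4}J}{da^{4}} = \int_{0}^{1} - 2 x^{a} \log{\left(x \right)}^{4} \, dx = - \frac{48}{\left(a + 1\right)^{5}},$$
and the integrand here is exactly the target integrand, so $I = - \frac{48}{\left(a + 1\right)^{5}}$.

Setting $a = \frac{1}{2}$:
$$I = - \frac{512}{81}.$$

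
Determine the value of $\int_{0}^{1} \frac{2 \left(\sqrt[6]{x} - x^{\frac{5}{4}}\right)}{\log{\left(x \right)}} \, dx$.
$\log{\left(\frac{196}{729} \right)}$

Introduce a parameter $a$ in the exponent: let $I(a) = \int_{0}^{1} \frac{2 \left(- x^{\frac{5}{4}} + x^{a}\right)}{\log{\left(x \right)}} \, dx$.

Since $\dfrac{\partial}{\partial a}\,x^{a} = x^{a} \ln x$, the $\ln x$ in the denominator cancels and
$$\frac{dI}{da} = \int_{0}^{1} 2 x^{a} \, dx = 2 \left[\frac{x^{a+1}}{a+1}\right]_0^1 = \frac{2}{a + 1}.$$

Integrating with respect to $a$ gives $I(a) = \log{\left(\frac{16 \left(a + 1\right)^{2}}{81} \right)} + C$.

At $a = \frac{5}{4}$ the integrand is identically $0$, so $I(\frac{5}{4}) = 0$. The closed form gives $0$, hence $C = 0$.

Setting $a = \frac{1}{6}$:
$$I = \log{\left(\frac{196}{729} \right)}.$$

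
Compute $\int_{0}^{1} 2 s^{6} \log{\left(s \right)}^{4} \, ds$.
$\frac{48}{16807}$

Consider the simpler parametrised integral
$$J(a) = \int_{0}^{1} 2 s^{a} \, ds = \frac{2}{a + 1}.$$

Differentiating under the integral sign brings down a factor of $\ln s$:
$$\frac{dJ}{da} = \int_{0}^{1} 2 s^{a} \log{\left(s \right)} \, ds = - \frac{2}{\left(a + 1\right)^{2}}.$$

Repeating $4$ times in total — each differentiation brings down another $\ln s$ — gives
$$\frac{d^{4}J}{da^{4}} = \int_{0}^{1} 2 s^{a} \log{\left(s \right)}^{4} \, ds = \frac{48}{\left(a + 1\right)^{5}},$$
and the integrand here is exactly the target integrand, so $I = \frac{48}{\left(a + 1\right)^{5}}$.

Setting $a = 6$:
$$I = \frac{48}{16807}.$$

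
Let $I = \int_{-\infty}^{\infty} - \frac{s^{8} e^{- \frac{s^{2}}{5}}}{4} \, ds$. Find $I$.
$- \frac{65625 \sqrt{5} \sqrt{\pi}}{64}$

Start from the elementary integral
$$J(a) = \int_{-\infty}^{\infty} - \frac{e^{- a s^{2}}}{4} \, ds = - \frac{\sqrt{\pi}}{4 \sqrt{a}}.$$

Differentiating under the integral sign brings down a factor of $(-s^2)$:
$$\frac{dJ}{da} = \int_{-\infty}^{\infty} \frac{s^{2} e^{- a s^{2}}}{4} \, ds = \frac{\sqrt{\pi}}{8 a^{\frac{3}{2}}}.$$

Repeating $4$ times in total — each differentiation brings down another $(-s^2)$ — gives
$$\frac{d^{4}J}{da^{4}} = \int_{-\infty}^{\infty} - \frac{s^{8} e^{- a s^{2}}}{4} \, ds = - \frac{105 \sqrt{\pi}}{64 a^{\frac{9}{2}}},$$
and the integrand here is exactly the target integrand, so $I = - \frac{105 \sqrt{\pi}}{64 a^{\frac{9}{2}}}$.

Setting $a = \frac{1}{5}$:
$$I = - \frac{65625 \sqrt{5} \sqrt{\pi}}{64}.$$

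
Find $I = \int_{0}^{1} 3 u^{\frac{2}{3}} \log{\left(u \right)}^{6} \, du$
$\frac{944784}{15625}$

Start from the elementary integral
$$J(a) = \int_{0}^{1} 3 u^{a} \, du = \frac{3}{a + 1}.$$

Differentiating under the integral sign brings down a factor of $\ln u$:
$$\frac{dJ}{da} = \int_{0}^{1} 3 u^{a} \log{\left(u \right)} \, du = - \frac{3}{\left(a + 1\right)^{2}}.$$

Repeating $6$ times in total — each differentiation brings down another $\ln u$ — gives
$$\frac{d^{6}J}{da^{6}} = \int_{0}^{1} 3 u^{a} \log{\left(u \right)}^{6} \, du = \frac{2160}{\left(a + 1\right)^{7}},$$
and the integrand here is exactly the target integrand, so $I = \frac{2160}{\left(a + 1\right)^{7}}$.

Setting $a = \frac{2}{3}$:
$$I = \frac{944784}{15625}.$$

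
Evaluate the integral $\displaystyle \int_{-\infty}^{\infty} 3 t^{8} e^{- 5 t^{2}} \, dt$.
$\frac{63 \sqrt{5} \sqrt{\pi}}{10000}$

Begin with the known integral
$$J(a) = \int_{-\infty}^{\infty} 3 e^{- a t^{2}} \, dt = \frac{3 \sqrt{\pi}}{\sqrt{a}}.$$

Differentiating under the integral sign brings down a factor of $(-t^2)$:
$$\frac{dJ}{da} = \int_{-\infty}^{\infty} - 3 t^{2} e^{- a t^{2}} \, dt = - \frac{3 \sqrt{\pi}}{2 a^{\frac{3}{2}}}.$$

Repeating $4$ times in total — each differentiation brings down another $(-t^2)$ — gives
$$\frac{d^{4}J}{da^{4}} = \int_{-\infty}^{\infty} 3 t^{8} e^{- a t^{2}} \, dt = \frac{315 \sqrt{\pi}}{16 a^{\frac{9}{2}}},$$
and the integrand here is exactly the target integrand, so $I = \frac{315 \sqrt{\pi}}{16 a^{\frac{9}{2}}}$.

Setting $a = 5$:
$$I = \frac{63 \sqrt{5} \sqrt{\pi}}{10000}.$$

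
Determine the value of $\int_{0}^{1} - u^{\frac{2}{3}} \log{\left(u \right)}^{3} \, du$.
$\frac{486}{625}$

Start from the elementary integral
$$J(a) = \int_{0}^{1} - u^{a} \, du = - \frac{1}{a + 1}.$$

Differentiating under the integral sign brings down a factor of $\ln u$:
$$\frac{dJ}{da} = \int_{0}^{1} - u^{a} \log{\left(u \right)} \, du = \frac{1}{\left(a + 1\right)^{2}}.$$

Repeating $3$ times in total — each differentiation brings down another $\ln u$ — gives
$$\frac{d^{3}J}{da^{3}} = \int_{0}^{1} - u^{a} \log{\left(u \right)}^{3} \, du = \frac{6}{\left(a + 1\right)^{4}},$$
and the integrand here is exactly the target integrand, so $I = \frac{6}{\left(a + 1\right)^{4}}$.

Setting $a = \frac{2}{3}$:
$$I = \frac{486}{625}.$$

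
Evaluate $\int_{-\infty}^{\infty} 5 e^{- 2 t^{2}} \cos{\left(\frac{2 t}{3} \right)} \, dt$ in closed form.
$\frac{5 \sqrt{2} \sqrt{\pi}}{2 e^{\frac{1}{18}}}$

Define $I(b) = \int_{-\infty}^{\infty} 5 e^{- 2 t^{2}} \cos{\left(b t \right)} \, dt$.

Differentiating under the integral sign,
$$I'(b) = \int_{-\infty}^{\infty} - 5 t e^{- 2 t^{2}} \sin{\left(b t \right)} \, dt.$$

Integrate $\int_{-\infty}^{\infty} t \sin(b t)\, e^{- 2 t^{2}}\, dt$ by parts with $u = \sin(b t)$ and $dv = t\, e^{- 2 t^{2}}\, dt$, giving $v = - \frac{e^{- 2 t^{2}}}{4}$. The boundary term vanishes and
$$\int_{-\infty}^{\infty} t \sin(b t)\, e^{- 2 t^{2}}\, dt = \frac{b}{4} \int_{-\infty}^{\infty} \cos(b t)\, e^{- 2 t^{2}}\, dt,$$
so $I'(b) = - \frac{b}{4}\, I(b)$.

This is a separable first-order ODE; solving with the initial condition $I(0) = \int_{-\infty}^{\infty} 5 e^{- 2 t^{2}}\,dt = \frac{5 \sqrt{2} \sqrt{\pi}}{2}$ gives
$$I(b) = \frac{5 \sqrt{2} \sqrt{\pi} e^{- \frac{b^{2}}{8}}}{2}.$$

Setting $b = \frac{2}{3}$:
$$I = \frac{5 \sqrt{2} \sqrt{\pi}}{2 e^{\frac{1}{18}}}.$$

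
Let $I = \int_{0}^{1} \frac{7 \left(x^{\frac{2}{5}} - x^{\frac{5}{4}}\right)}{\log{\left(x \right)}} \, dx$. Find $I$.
$- \log{\left(\frac{373669453125}{13492928512} \right)}$

Introduce a parameter $a$ in the exponent: let $I(a) = \int_{0}^{1} \frac{7 \left(x^{\frac{2}{5}} - x^{a}\right)}{\log{\left(x \right)}} \, dx$.

Since $\dfrac{\partial}{\partial a}\,x^{a} = x^{a} \ln x$, the $\ln x$ in the denominator cancels and
$$\frac{dI}{da} = \int_{0}^{1} -7 x^{a} \, dx = -7 \left[\frac{x^{a+1}}{a+1}\right]_0^1 = - \frac{7}{a + 1}.$$

Integrating with respect to $a$ gives $I(a) = - \log{\left(\frac{78125 \left(a + 1\right)^{7}}{823543} \right)} + C$.

At $a = \frac{2}{5}$ the integrand is identically $0$, so $I(\frac{2}{5}) = 0$. The closed form gives $0$, hence $C = 0$.

Setting $a = \frac{5}{4}$:
$$I = - \log{\left(\frac{373669453125}{13492928512} \right)}.$$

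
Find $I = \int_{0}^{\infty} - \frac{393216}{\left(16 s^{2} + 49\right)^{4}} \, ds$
$- \frac{15360 \pi}{823543}$

Start from the standard arctangent integral
$$J(a) = \int_{0}^{\infty} - \frac{6}{a^{2} + s^{2}} \, ds = - \frac{3 \pi}{a}.$$

Differentiating under the integral sign with respect to $a$,
$$\frac{dJ}{da} = \int_{0}^{\infty} \frac{12 a}{\left(a^{2} + s^{2}\right)^{2}} \, ds = \frac{3 \pi}{a^{2}},$$
so $\int_{0}^{\infty} - \frac{6}{\left(a^{2} + s^{2}\right)^{2}} \, ds = - \frac{3 \pi}{2 a^{3}}$.

Repeating — each differentiation of $1/(s^2+a^2)^j$ produces $-2ja/(s^2+a^2)^{j+1}$ — and dividing through by $-2ja$ at each step yields, after $3$ differentiations in total,
$$\int_{0}^{\infty} - \frac{6}{\left(a^{2} + s^{2}\right)^{4}} \, ds = - \frac{15 \pi}{16 a^{7}}.$$

Setting $a = \frac{7}{4}$:
$$I = - \frac{15360 \pi}{823543}.$$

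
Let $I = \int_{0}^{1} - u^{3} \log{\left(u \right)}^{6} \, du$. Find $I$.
$- \frac{45}{1024}$

Consider the simpler parametrised integral
$$J(a) = \int_{0}^{1} - u^{a} \, du = - \frac{1}{a + 1}.$$

Differentiating under the integral sign brings down a factor of $\ln u$:
$$\frac{dJ}{da} = \int_{0}^{1} - u^{a} \log{\left(u \right)} \, du = \frac{1}{\left(a + 1\right)^{2}}.$$

Repeating $6$ times in total — each differentiation brings down another $\ln u$ — gives
$$\frac{d^{6}J}{da^{6}} = \int_{0}^{1} - u^{a} \log{\left(u \right)}^{6} \, du = - \frac{720}{\left(a + 1\right)^{7}},$$
and the integrand here is exactly the target integrand, so $I = - \frac{720}{\left(a + 1\right)^{7}}$.

Setting $a = 3$:
$$I = - \frac{45}{1024}.$$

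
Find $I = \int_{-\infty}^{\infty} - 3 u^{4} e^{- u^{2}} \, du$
$- \frac{9 \sqrt{\pi}}{4}$

Begin with the known integral
$$J(a) = \int_{-\infty}^{\infty} - 3 e^{- a u^{2}} \, du = - \frac{3 \sqrt{\pi}}{\sqrt{a}}.$$

Differentiating under the integral sign brings down a factor of $(-u^2)$:
$$\frac{dJ}{da} = \int_{-\infty}^{\infty} 3 u^{2} e^{- a u^{2}} \, du = \frac{3 \sqrt{\pi}}{2 a^{\frac{3}{2}}}.$$

Repeating twice in total — each differentiation brings down another $(-u^2)$ — gives
$$\frac{d^{2}J}{da^{2}} = \int_{-\infty}^{\infty} - 3 u^{4} e^{- a u^{2}} \, du = - \frac{9 \sqrt{\pi}}{4 a^{\frac{5}{2}}},$$
and the integrand here is exactly the target integrand, so $I = - \frac{9 \sqrt{\pi}}{4 a^{\frac{5}{2}}}$.

Setting $a = 1$:
$$I = - \frac{9 \sqrt{\pi}}{4}.$$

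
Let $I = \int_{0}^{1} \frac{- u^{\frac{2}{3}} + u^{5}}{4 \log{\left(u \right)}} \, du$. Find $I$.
$- \frac{\log{\left(5 \right)}}{4} + \frac{\log{\left(3 \right)}}{4} + \frac{\log{\left(6 \right)}}{4}$

Replace the exponent $\frac{2}{3}$ by a parameter $a$: let $I(a) = \int_{0}^{1} \frac{u^{5} - u^{a}}{4 \log{\left(u \right)}} \, du$.

Since $\dfrac{\partial}{\partial a}\,u^{a} = u^{a} \ln u$, the $\ln u$ in the denominator cancels and
$$\frac{dI}{da} = \int_{0}^{1} - \frac{1}{4} u^{a} \, du = - \frac{1}{4} \left[\frac{u^{a+1}}{a+1}\right]_0^1 = - \frac{1}{4 a + 4}.$$

Integrating with respect to $a$ gives $I(a) = - \frac{\log{\left(a + 1 \right)}}{4} + \frac{\log{\left(6 \right)}}{4} + C$.

At $a = 5$ the integrand is identically $0$, so $I(5) = 0$. The closed form gives $0$, hence $C = 0$.

Setting $a = \frac{2}{3}$:
$$I = - \frac{\log{\left(5 \right)}}{4} + \frac{\log{\left(3 \right)}}{4} + \frac{\log{\left(6 \right)}}{4}.$$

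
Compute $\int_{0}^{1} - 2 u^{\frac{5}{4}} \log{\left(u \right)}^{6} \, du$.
$- \frac{2621440}{531441}$

Consider the simpler parametrised integral
$$J(a) = \int_{0}^{1} - 2 u^{a} \, du = - \frac{2}{a + 1}.$$

Differentiating under the integral sign brings down a factor of $\ln u$:
$$\frac{dJ}{da} = \int_{0}^{1} - 2 u^{a} \log{\left(u \right)} \, du = \frac{2}{\left(a + 1\right)^{2}}.$$

Repeating $6$ times in total — each differentiation brings down another $\ln u$ — gives
$$\frac{d^{6}J}{da^{6}} = \int_{0}^{1} - 2 u^{a} \log{\left(u \right)}^{6} \, du = - \frac{1440}{\left(a + 1\right)^{7}},$$
and the integrand here is exactly the target integrand, so $I = - \frac{1440}{\left(a + 1\right)^{7}}$.

Setting $a = \frac{5}{4}$:
$$I = - \frac{2621440}{531441}.$$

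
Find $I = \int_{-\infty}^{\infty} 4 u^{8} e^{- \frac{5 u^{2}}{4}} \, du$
$\frac{2688 \sqrt{5} \sqrt{\pi}}{625}$

Begin with the known integral
$$J(a) = \int_{-\infty}^{\infty} 4 e^{- a u^{2}} \, du = \frac{4 \sqrt{\pi}}{\sqrt{a}}.$$

Differentiating under the integral sign brings down a factor of $(-u^2)$:
$$\frac{dJ}{da} = \int_{-\infty}^{\infty} - 4 u^{2} e^{- a u^{2}} \, du = - \frac{2 \sqrt{\pi}}{a^{\frac{3}{2}}}.$$

Repeating $4$ times in total — each differentiation brings down another $(-u^2)$ — gives
$$\frac{d^{4}J}{da^{4}} = \int_{-\infty}^{\infty} 4 u^{8} e^{- a u^{2}} \, du = \frac{105 \sqrt{\pi}}{4 a^{\frac{9}{2}}},$$
and the integrand here is exactly the target integrand, so $I = \frac{105 \sqrt{\pi}}{4 a^{\frac{9}{2}}}$.

Setting $a = \frac{5}{4}$:
$$I = \frac{2688 \sqrt{5} \sqrt{\pi}}{625}.$$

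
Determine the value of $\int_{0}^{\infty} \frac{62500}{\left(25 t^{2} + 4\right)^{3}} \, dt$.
$\frac{9375 \pi}{128}$

Begin with the known result
$$J(a) = \int_{0}^{\infty} \frac{4}{a^{2} + t^{2}} \, dt = \frac{2 \pi}{a}.$$

Differentiating under the integral sign with respect to $a$,
$$\frac{dJ}{da} = \int_{0}^{\infty} - \frac{8 a}{\left(a^{2} + t^{2}\right)^{2}} \, dt = - \frac{2 \pi}{a^{2}},$$
so $\int_{0}^{\infty} \frac{4}{\left(a^{2} + t^{2}\right)^{2}} \, dt = \frac{\pi}{a^{3}}$.

Repeating — each differentiation of $1/(t^2+a^2)^j$ produces $-2ja/(t^2+a^2)^{j+1}$ — and dividing through by $-2ja$ at each step yields, after $2$ differentiations in total,
$$\int_{0}^{\infty} \frac{4}{\left(a^{2} + t^{2}\right)^{3}} \, dt = \frac{3 \pi}{4 a^{5}}.$$

Setting $a = \frac{2}{5}$:
$$I = \frac{9375 \pi}{128}.$$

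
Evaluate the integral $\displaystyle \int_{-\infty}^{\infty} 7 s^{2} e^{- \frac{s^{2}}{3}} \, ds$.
$\frac{21 \sqrt{3} \sqrt{\pi}}{2}$

Begin with the known integral
$$J(a) = \int_{-\infty}^{\infty} 7 e^{- a s^{2}} \, ds = \frac{7 \sqrt{\pi}}{\sqrt{a}}.$$

Differentiating under the integral sign brings down a factor of $(-s^2)$:
$$\frac{dJ}{da} = \int_{-\infty}^{\infty} - 7 s^{2} e^{- a s^{2}} \, ds = - \frac{7 \sqrt{\pi}}{2 a^{\frac{3}{2}}}.$$

The integral on the left is $-I$, so $I = \frac{7 \sqrt{\pi}}{2 a^{\frac{3}{2}}}$.

Setting $a = \frac{1}{3}$:
$$I = \frac{21 \sqrt{3} \sqrt{\pi}}{2}.$$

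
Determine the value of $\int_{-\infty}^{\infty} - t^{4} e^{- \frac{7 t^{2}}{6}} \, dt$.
$- \frac{27 \sqrt{42} \sqrt{\pi}}{343}$

Start from the elementary integral
$$J(a) = \int_{-\infty}^{\infty} - e^{- a t^{2}} \, dt = - \frac{\sqrt{\pi}}{\sqrt{a}}.$$

Differentiating under the integral sign brings down a factor of $(-t^2)$:
$$\frac{dJ}{da} = \int_{-\infty}^{\infty} t^{2} e^{- a t^{2}} \, dt = \frac{\sqrt{\pi}}{2 a^{\frac{3}{2}}}.$$

Repeating twice in total — each differentiation brings down another $(-t^2)$ — gives
$$\frac{d^{2}J}{da^{2}} = \int_{-\infty}^{\infty} - t^{4} e^{- a t^{2}} \, dt = - \frac{3 \sqrt{\pi}}{4 a^{\frac{5}{2}}},$$
and the integrand here is exactly the target integrand, so $I = - \frac{3 \sqrt{\pi}}{4 a^{\frac{5}{2}}}$.

Setting $a = \frac{7}{6}$:
$$I = - \frac{27 \sqrt{42} \sqrt{\pi}}{343}.$$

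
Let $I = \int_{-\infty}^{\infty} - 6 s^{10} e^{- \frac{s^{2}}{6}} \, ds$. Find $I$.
$- 1377810 \sqrt{6} \sqrt{\pi}$

Start from the elementary integral
$$J(a) = \int_{-\infty}^{\infty} - 6 e^{- a s^{2}} \, ds = - \frac{6 \sqrt{\pi}}{\sqrt{a}}.$$

Differentiating under the integral sign brings down a factor of $(-s^2)$:
$$\frac{dJ}{da} = \int_{-\infty}^{\infty} 6 s^{2} e^{- a s^{2}} \, ds = \frac{3 \sqrt{\pi}}{a^{\frac{3}{2}}}.$$

Repeating $5$ times in total — each differentiation brings down another $(-s^2)$ — gives
$$\frac{d^{5}J}{da^{5}} = \int_{-\infty}^{\infty} 6 s^{10} e^{- a s^{2}} \, ds = \frac{2835 \sqrt{\pi}}{16 a^{\frac{11}{2}}},$$
and the integrand here is $(-1)^{5}$ times the target integrand, so $I = (-1)^{5}\,\frac{d^{5}J}{da^{5}} = - \frac{2835 \sqrt{\pi}}{16 a^{\frac{11}{2}}}$.

Setting $a = \frac{1}{6}$:
$$I = - 1377810 \sqrt{6} \sqrt{\pi}.$$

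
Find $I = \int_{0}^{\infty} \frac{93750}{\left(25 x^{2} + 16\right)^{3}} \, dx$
$\frac{28125 \pi}{8192}$

Start from the standard arctangent integral
$$J(a) = \int_{0}^{\infty} \frac{6}{a^{2} + x^{2}} \, dx = \frac{3 \pi}{a}.$$

Differentiating under the integral sign with respect to $a$,
$$\frac{dJ}{da} = \int_{0}^{\infty} - \frac{12 a}{\left(a^{2} + x^{2}\right)^{2}} \, dx = - \frac{3 \pi}{a^{2}},$$
so $\int_{0}^{\infty} \frac{6}{\left(a^{2} + x^{2}\right)^{2}} \, dx = \frac{3 \pi}{2 a^{3}}$.

Repeating — each differentiation of $1/(x^2+a^2)^j$ produces $-2ja/(x^2+a^2)^{j+1}$ — and dividing through by $-2ja$ at each step yields, after $2$ differentiations in total,
$$\int_{0}^{\infty} \frac{6}{\left(a^{2} + x^{2}\right)^{3}} \, dx = \frac{9 \pi}{8 a^{5}}.$$

Setting $a = \frac{4}{5}$:
$$I = \frac{28125 \pi}{8192}.$$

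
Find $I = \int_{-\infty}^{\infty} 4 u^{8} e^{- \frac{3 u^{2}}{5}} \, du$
$\frac{21875 \sqrt{15} \sqrt{\pi}}{324}$

Consider the simpler parametrised integral
$$J(a) = \int_{-\infty}^{\infty} 4 e^{- a u^{2}} \, du = \frac{4 \sqrt{\pi}}{\sqrt{a}}.$$

Differentiating under the integral sign brings down a factor of $(-u^2)$:
$$\frac{dJ}{da} = \int_{-\infty}^{\infty} - 4 u^{2} e^{- a u^{2}} \, du = - \frac{2 \sqrt{\pi}}{a^{\frac{3}{2}}}.$$

Repeating $4$ times in total — each differentiation brings down another $(-u^2)$ — gives
$$\frac{d^{4}J}{da^{4}} = \int_{-\infty}^{\infty} 4 u^{8} e^{- a u^{2}} \, du = \frac{105 \sqrt{\pi}}{4 a^{\frac{9}{2}}},$$
and the integrand here is exactly the target integrand, so $I = \frac{105 \sqrt{\pi}}{4 a^{\frac{9}{2}}}$.

Setting $a = \frac{3}{5}$:
$$I = \frac{21875 \sqrt{15} \sqrt{\pi}}{324}.$$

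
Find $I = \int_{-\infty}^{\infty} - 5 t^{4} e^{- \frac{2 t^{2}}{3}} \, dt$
$- \frac{135 \sqrt{6} \sqrt{\pi}}{32}$

Consider the simpler parametrised integral
$$J(a) = \int_{-\infty}^{\infty} - 5 e^{- a t^{2}} \, dt = - \frac{5 \sqrt{\pi}}{\sqrt{a}}.$$

Differentiating under the integral sign brings down a factor of $(-t^2)$:
$$\frac{dJ}{da} = \int_{-\infty}^{\infty} 5 t^{2} e^{- a t^{2}} \, dt = \frac{5 \sqrt{\pi}}{2 a^{\frac{3}{2}}}.$$

Repeating twice in total — each differentiation brings down another $(-t^2)$ — gives
$$\frac{d^{2}J}{da^{2}} = \int_{-\infty}^{\infty} - 5 t^{4} e^{- a t^{2}} \, dt = - \frac{15 \sqrt{\pi}}{4 a^{\frac{5}{2}}},$$
and the integrand here is exactly the target integrand, so $I = - \frac{15 \sqrt{\pi}}{4 a^{\frac{5}{2}}}$.

Setting $a = \frac{2}{3}$:
$$I = - \frac{135 \sqrt{6} \sqrt{\pi}}{32}.$$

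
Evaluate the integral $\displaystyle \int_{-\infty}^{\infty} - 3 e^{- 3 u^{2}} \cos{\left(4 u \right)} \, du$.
$- \frac{\sqrt{3} \sqrt{\pi}}{e^{\frac{4}{3}}}$

Treat the cosine frequency as a parameter and define $I(b) = \int_{-\infty}^{\infty} - 3 e^{- 3 u^{2}} \cos{\left(b u \right)} \, du$.

Differentiating under the integral sign,
$$I'(b) = \int_{-\infty}^{\infty} 3 u e^{- 3 u^{2}} \sin{\left(b u \right)} \, du.$$

Integrate $\int_{-\infty}^{\infty} u \sin(b u)\, e^{- 3 u^{2}}\, du$ by parts with $w = \sin(b u)$ and $dv = u\, e^{- 3 u^{2}}\, du$, giving $v = - \frac{e^{- 3 u^{2}}}{6}$. The boundary term vanishes and
$$\int_{-\infty}^{\infty} u \sin(b u)\, e^{- 3 u^{2}}\, du = \frac{b}{6} \int_{-\infty}^{\infty} \cos(b u)\, e^{- 3 u^{2}}\, du,$$
so $I'(b) = - \frac{b}{6}\, I(b)$.

This is a separable first-order ODE; solving with the initial condition $I(0) = \int_{-\infty}^{\infty} - 3 e^{- 3 u^{2}}\,du = - \sqrt{3} \sqrt{\pi}$ gives
$$I(b) = - \sqrt{3} \sqrt{\pi} e^{- \frac{b^{2}}{12}}.$$

Setting $b = 4$:
$$I = - \frac{\sqrt{3} \sqrt{\pi}}{e^{\frac{4}{3}}}.$$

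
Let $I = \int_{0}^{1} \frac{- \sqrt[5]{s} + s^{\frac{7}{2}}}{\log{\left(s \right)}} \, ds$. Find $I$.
$- \log{\left(\frac{4}{15} \right)}$

Introduce a parameter $a$ in the exponent: let $I(a) = \int_{0}^{1} \frac{s^{\frac{7}{2}} - s^{a}}{\log{\left(s \right)}} \, ds$.

Since $\dfrac{\partial}{\partial a}\,s^{a} = s^{a} \ln s$, the $\ln s$ in the denominator cancels and
$$\frac{dI}{da} = \int_{0}^{1} -1 s^{a} \, ds = -1 \left[\frac{s^{a+1}}{a+1}\right]_0^1 = - \frac{1}{a + 1}.$$

Integrating with respect to $a$ gives $I(a) = - \log{\left(\frac{2 a}{9} + \frac{2}{9} \right)} + C$.

At $a = \frac{7}{2}$ the integrand is identically $0$, so $I(\frac{7}{2}) = 0$. The closed form gives $0$, hence $C = 0$.

Setting $a = \frac{1}{5}$:
$$I = - \log{\left(\frac{4}{15} \right)}.$$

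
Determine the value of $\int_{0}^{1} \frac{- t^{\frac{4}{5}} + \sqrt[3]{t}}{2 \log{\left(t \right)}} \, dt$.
$\log{\left(\frac{2 \sqrt{15}}{9} \right)}$

Introduce a parameter $a$ in the exponent: let $I(a) = \int_{0}^{1} \frac{\sqrt[3]{t} - t^{a}}{2 \log{\left(t \right)}} \, dt$.

Since $\dfrac{\partial}{\partial a}\,t^{a} = t^{a} \ln t$, the $\ln t$ in the denominator cancels and
$$\frac{dI}{da} = \int_{0}^{1} - \frac{1}{2} t^{a} \, dt = - \frac{1}{2} \left[\frac{t^{a+1}}{a+1}\right]_0^1 = - \frac{1}{2 a + 2}.$$

Integrating with respect to $a$ gives $I(a) = - \frac{\log{\left(a + 1 \right)}}{2} - \frac{\log{\left(3 \right)}}{2} + \log{\left(2 \right)} + C$.

At $a = \frac{1}{3}$ the integrand is identically $0$, so $I(\frac{1}{3}) = 0$. The closed form gives $0$, hence $C = 0$.

Setting $a = \frac{4}{5}$:
$$I = \log{\left(\frac{2 \sqrt{15}}{9} \right)}.$$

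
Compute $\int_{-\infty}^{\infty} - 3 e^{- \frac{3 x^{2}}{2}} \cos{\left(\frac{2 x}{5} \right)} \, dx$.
$- \frac{\sqrt{6} \sqrt{\pi}}{e^{\frac{2}{75}}}$

Let $b$ denote the cosine frequency and define $I(b) = \int_{-\infty}^{\infty} - 3 e^{- \frac{3 x^{2}}{2}} \cos{\left(b x \right)} \, dx$.

Differentiating under the integral sign,
$$I'(b) = \int_{-\infty}^{\infty} 3 x e^{- \frac{3 x^{2}}{2}} \sin{\left(b x \right)} \, dx.$$

Integrate $\int_{-\infty}^{\infty} x \sin(b x)\, e^{- \frac{3 x^{2}}{2}}\, dx$ by parts with $u = \sin(b x)$ and $dv = x\, e^{- \frac{3 x^{2}}{2}}\, dx$, giving $v = - \frac{e^{- \frac{3 x^{2}}{2}}}{3}$. The boundary term vanishes and
$$\int_{-\infty}^{\infty} x \sin(b x)\, e^{- \frac{3 x^{2}}{2}}\, dx = \frac{b}{3} \int_{-\infty}^{\infty} \cos(b x)\, e^{- \frac{3 x^{2}}{2}}\, dx,$$
so $I'(b) = - \frac{b}{3}\, I(b)$.

This is a separable first-order ODE; solving with the initial condition $I(0) = \int_{-\infty}^{\infty} - 3 e^{- \frac{3 x^{2}}{2}}\,dx = - \sqrt{6} \sqrt{\pi}$ gives
$$I(b) = - \sqrt{6} \sqrt{\pi} e^{- \frac{b^{2}}{6}}.$$

Setting $b = \frac{2}{5}$:
$$I = - \frac{\sqrt{6} \sqrt{\pi}}{e^{\frac{2}{75}}}.$$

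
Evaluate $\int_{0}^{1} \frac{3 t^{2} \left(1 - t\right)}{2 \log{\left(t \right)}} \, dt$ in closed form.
$\log{\left(\frac{3 \sqrt{3}}{8} \right)}$

Consider the one-parameter family: let $I(a) = \int_{0}^{1} \frac{3 \left(- t^{3} + t^{a}\right)}{2 \log{\left(t \right)}} \, dt$.

Since $\dfrac{\partial}{\partial a}\,t^{a} = t^{a} \ln t$, the $\ln t$ in the denominator cancels and
$$\frac{dI}{da} = \int_{0}^{1} \frac{3}{2} t^{a} \, dt = \frac{3}{2} \left[\frac{t^{a+1}}{a+1}\right]_0^1 = \frac{3}{2 \left(a + 1\right)}.$$

Integrating with respect to $a$ gives $I(a) = \log{\left(\frac{\left(a + 1\right)^{\frac{3}{2}}}{8} \right)} + C$.

At $a = 3$ the integrand is identically $0$, so $I(3) = 0$. The closed form gives $0$, hence $C = 0$.

Setting $a = 2$:
$$I = \log{\left(\frac{3 \sqrt{3}}{8} \right)}.$$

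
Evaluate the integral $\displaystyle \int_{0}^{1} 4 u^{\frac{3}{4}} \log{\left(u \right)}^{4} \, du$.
$\frac{98304}{16807}$

Start from the elementary integral
$$J(a) = \int_{0}^{1} 4 u^{a} \, du = \frac{4}{a + 1}.$$

Differentiating under the integral sign brings down a factor of $\ln u$:
$$\frac{dJ}{da} = \int_{0}^{1} 4 u^{a} \log{\left(u \right)} \, du = - \frac{4}{\left(a + 1\right)^{2}}.$$

Repeating $4$ times in total — each differentiation brings down another $\ln u$ — gives
$$\frac{d^{4}J}{da^{4}} = \int_{0}^{1} 4 u^{a} \log{\left(u \right)}^{4} \, du = \frac{96}{\left(a + 1\right)^{5}},$$
and the integrand here is exactly the target integrand, so $I = \frac{96}{\left(a + 1\right)^{5}}$.

Setting $a = \frac{3}{4}$:
$$I = \frac{98304}{16807}.$$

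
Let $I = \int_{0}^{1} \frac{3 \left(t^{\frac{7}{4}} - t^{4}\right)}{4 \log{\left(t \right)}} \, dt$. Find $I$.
$- \frac{3 \log{\left(5 \right)}}{4} - \frac{3 \log{\left(2 \right)}}{2} + \frac{3 \log{\left(11 \right)}}{4}$

Introduce a parameter $a$ in the exponent: let $I(a) = \int_{0}^{1} \frac{3 \left(t^{\frac{7}{4}} - t^{a}\right)}{4 \log{\left(t \right)}} \, dt$.

Since $\dfrac{\partial}{\partial a}\,t^{a} = t^{a} \ln t$, the $\ln t$ in the denominator cancels and
$$\frac{dI}{da} = \int_{0}^{1} - \frac{3}{4} t^{a} \, dt = - \frac{3}{4} \left[\frac{t^{a+1}}{a+1}\right]_0^1 = - \frac{3}{4 a + 4}.$$

Integrating with respect to $a$ gives $I(a) = - \frac{3 \log{\left(a + 1 \right)}}{4} - \frac{3 \log{\left(2 \right)}}{2} + \frac{3 \log{\left(11 \right)}}{4} + C$.

At $a = \frac{7}{4}$ the integrand is identically $0$, so $I(\frac{7}{4}) = 0$. The closed form gives $0$, hence $C = 0$.

Setting $a = 4$:
$$I = - \frac{3 \log{\left(5 \right)}}{4} - \frac{3 \log{\left(2 \right)}}{2} + \frac{3 \log{\left(11 \right)}}{4}.$$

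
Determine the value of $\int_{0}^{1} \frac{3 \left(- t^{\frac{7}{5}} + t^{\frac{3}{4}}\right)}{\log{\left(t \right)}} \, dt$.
$\log{\left(\frac{42875}{110592} \right)}$

Replace the exponent $\frac{3}{4}$ by a parameter $a$: let $I(a) = \int_{0}^{1} \frac{3 \left(- t^{\frac{7}{5}} + t^{a}\right)}{\log{\left(t \right)}} \, dt$.

Since $\dfrac{\partial}{\partial a}\,t^{a} = t^{a} \ln t$, the $\ln t$ in the denominator cancels and
$$\frac{dI}{da} = \int_{0}^{1} 3 t^{a} \, dt = 3 \left[\frac{t^{a+1}}{a+1}\right]_0^1 = \frac{3}{a + 1}.$$

Integrating with respect to $a$ gives $I(a) = \log{\left(\frac{125 \left(a + 1\right)^{3}}{1728} \right)} + C$.

At $a = \frac{7}{5}$ the integrand is identically $0$, so $I(\frac{7}{5}) = 0$. The closed form gives $0$, hence $C = 0$.

Setting $a = \frac{3}{4}$:
$$I = \log{\left(\frac{42875}{110592} \right)}.$$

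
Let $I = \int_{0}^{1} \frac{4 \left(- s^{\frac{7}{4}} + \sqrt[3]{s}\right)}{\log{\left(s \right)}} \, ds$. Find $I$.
$\log{\left(\frac{65536}{1185921} \right)}$

Replace the exponent $\frac{1}{3}$ by a parameter $a$: let $I(a) = \int_{0}^{1} \frac{4 \left(- s^{\frac{7}{4}} + s^{a}\right)}{\log{\left(s \right)}} \, ds$.

Since $\dfrac{\partial}{\partial a}\,s^{a} = s^{a} \ln s$, the $\ln s$ in the denominator cancels and
$$\frac{dI}{da} = \int_{0}^{1} 4 s^{a} \, ds = 4 \left[\frac{s^{a+1}}{a+1}\right]_0^1 = \frac{4}{a + 1}.$$

Integrating with respect to $a$ gives $I(a) = \log{\left(\frac{256 \left(a + 1\right)^{4}}{14641} \right)} + C$.

At $a = \frac{7}{4}$ the integrand is identically $0$, so $I(\frac{7}{4}) = 0$. The closed form gives $0$, hence $C = 0$.

Setting $a = \frac{1}{3}$:
$$I = \log{\left(\frac{65536}{1185921} \right)}.$$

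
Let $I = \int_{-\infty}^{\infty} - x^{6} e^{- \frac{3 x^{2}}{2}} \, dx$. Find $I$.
$- \frac{5 \sqrt{6} \sqrt{\pi}}{27}$

Start from the elementary integral
$$J(a) = \int_{-\infty}^{\infty} - e^{- a x^{2}} \, dx = - \frac{\sqrt{\pi}}{\sqrt{a}}.$$

Differentiating under the integral sign brings down a factor of $(-x^2)$:
$$\frac{dJ}{da} = \int_{-\infty}^{\infty} x^{2} e^{- a x^{2}} \, dx = \frac{\sqrt{\pi}}{2 a^{\frac{3}{2}}}.$$

Repeating $3$ times in total — each differentiation brings down another $(-x^2)$ — gives
$$\frac{d^{3}J}{da^{3}} = \int_{-\infty}^{\infty} x^{6} e^{- a x^{2}} \, dx = \frac{15 \sqrt{\pi}}{8 a^{\frac{7}{2}}},$$
and the integrand here is $(-1)^{3}$ times the target integrand, so $I = (-1)^{3}\,\frac{d^{3}J}{da^{3}} = - \frac{15 \sqrt{\pi}}{8 a^{\frac{7}{2}}}$.

Setting $a = \frac{3}{2}$:
$$I = - \frac{5 \sqrt{6} \sqrt{\pi}}{27}.$$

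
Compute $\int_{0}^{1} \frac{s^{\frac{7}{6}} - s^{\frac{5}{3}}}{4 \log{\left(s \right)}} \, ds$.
$- \log{\left(2 \right)} + \frac{\log{\left(13 \right)}}{4}$

Consider the one-parameter family: let $I(a) = \int_{0}^{1} \frac{- s^{\frac{5}{3}} + s^{a}}{4 \log{\left(s \right)}} \, ds$.

Since $\dfrac{\partial}{\partial a}\,s^{a} = s^{a} \ln s$, the $\ln s$ in the denominator cancels and
$$\frac{dI}{da} = \int_{0}^{1} \frac{1}{4} s^{a} \, ds = \frac{1}{4} \left[\frac{s^{a+1}}{a+1}\right]_0^1 = \frac{1}{4 \left(a + 1\right)}.$$

Integrating with respect to $a$ gives $I(a) = \log{\left(\frac{\sqrt[4]{6} \sqrt[4]{a + 1}}{2} \right)} + C$.

At $a = \frac{5}{3}$ the integrand is identically $0$, so $I(\frac{5}{3}) = 0$. The closed form gives $0$, hence $C = 0$.

Setting $a = \frac{7}{6}$:
$$I = - \log{\left(2 \right)} + \frac{\log{\left(13 \right)}}{4}.$$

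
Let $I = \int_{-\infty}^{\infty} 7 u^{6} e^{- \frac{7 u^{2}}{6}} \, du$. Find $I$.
$\frac{405 \sqrt{42} \sqrt{\pi}}{343}$

Consider the simpler parametrised integral
$$J(a) = \int_{-\infty}^{\infty} 7 e^{- a u^{2}} \, du = \frac{7 \sqrt{\pi}}{\sqrt{a}}.$$

Differentiating under the integral sign brings down a factor of $(-u^2)$:
$$\frac{dJ}{da} = \int_{-\infty}^{\infty} - 7 u^{2} e^{- a u^{2}} \, du = - \frac{7 \sqrt{\pi}}{2 a^{\frac{3}{2}}}.$$

Repeating $3$ times in total — each differentiation brings down another $(-u^2)$ — gives
$$\frac{d^{3}J}{da^{3}} = \int_{-\infty}^{\infty} - 7 u^{6} e^{- a u^{2}} \, du = - \frac{105 \sqrt{\pi}}{8 a^{\frac{7}{2}}},$$
and the integrand here is $(-1)^{3}$ times the target integrand, so $I = (-1)^{3}\,\frac{d^{3}J}{da^{3}} = \frac{105 \sqrt{\pi}}{8 a^{\frac{7}{2}}}$.

Setting $a = \frac{7}{6}$:
$$I = \frac{405 \sqrt{42} \sqrt{\pi}}{343}.$$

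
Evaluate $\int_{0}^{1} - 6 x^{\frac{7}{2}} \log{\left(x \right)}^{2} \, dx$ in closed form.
$- \frac{32}{243}$

Begin with the known integral
$$J(a) = \int_{0}^{1} - 6 x^{a} \, dx = - \frac{6}{a + 1}.$$

Differentiating under the integral sign brings down a factor of $\ln x$:
$$\frac{dJ}{da} = \int_{0}^{1} - 6 x^{a} \log{\left(x \right)} \, dx = \frac{6}{\left(a + 1\right)^{2}}.$$

Repeating twice in total — each differentiation brings down another $\ln x$ — gives
$$\frac{d^{2}J}{da^{2}} = \int_{0}^{1} - 6 x^{a} \log{\left(x \right)}^{2} \, dx = - \frac{12}{\left(a + 1\right)^{3}},$$
and the integrand here is exactly the target integrand, so $I = - \frac{12}{\left(a + 1\right)^{3}}$.

Setting $a = \frac{7}{2}$:
$$I = - \frac{32}{243}.$$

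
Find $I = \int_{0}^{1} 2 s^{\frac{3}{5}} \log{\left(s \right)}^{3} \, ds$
$- \frac{1875}{1024}$

Consider the simpler parametrised integral
$$J(a) = \int_{0}^{1} 2 s^{a} \, ds = \frac{2}{a + 1}.$$

Differentiating under the integral sign brings down a factor of $\ln s$:
$$\frac{dJ}{da} = \int_{0}^{1} 2 s^{a} \log{\left(s \right)} \, ds = - \frac{2}{\left(a + 1\right)^{2}}.$$

Repeating $3$ times in total — each differentiation brings down another $\ln s$ — gives
$$\frac{d^{3}J}{da^{3}} = \int_{0}^{1} 2 s^{a} \log{\left(s \right)}^{3} \, ds = - \frac{12}{\left(a + 1\right)^{4}},$$
and the integrand here is exactly the target integrand, so $I = - \frac{12}{\left(a + 1\right)^{4}}$.

Setting $a = \frac{3}{5}$:
$$I = - \frac{1875}{1024}.$$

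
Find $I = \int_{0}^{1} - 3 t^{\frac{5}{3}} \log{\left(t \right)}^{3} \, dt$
$\frac{729}{2048}$

Start from the elementary integral
$$J(a) = \int_{0}^{1} - 3 t^{a} \, dt = - \frac{3}{a + 1}.$$

Differentiating under the integral sign brings down a factor of $\ln t$:
$$\frac{dJ}{da} = \int_{0}^{1} - 3 t^{a} \log{\left(t \right)} \, dt = \frac{3}{\left(a + 1\right)^{2}}.$$

Repeating $3$ times in total — each differentiation brings down another $\ln t$ — gives
$$\frac{d^{3}J}{da^{3}} = \int_{0}^{1} - 3 t^{a} \log{\left(t \right)}^{3} \, dt = \frac{18}{\left(a + 1\right)^{4}},$$
and the integrand here is exactly the target integrand, so $I = \frac{18}{\left(a + 1\right)^{4}}$.

Setting $a = \frac{5}{3}$:
$$I = \frac{729}{2048}.$$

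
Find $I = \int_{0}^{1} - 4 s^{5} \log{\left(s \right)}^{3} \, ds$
$\frac{1}{54}$

Begin with the known integral
$$J(a) = \int_{0}^{1} - 4 s^{a} \, ds = - \frac{4}{a + 1}.$$

Differentiating under the integral sign brings down a factor of $\ln s$:
$$\frac{dJ}{da} = \int_{0}^{1} - 4 s^{a} \log{\left(s \right)} \, ds = \frac{4}{\left(a + 1\right)^{2}}.$$

Repeating $3$ times in total — each differentiation brings down another $\ln s$ — gives
$$\frac{d^{3}J}{da^{3}} = \int_{0}^{1} - 4 s^{a} \log{\left(s \right)}^{3} \, ds = \frac{24}{\left(a + 1\right)^{4}},$$
and the integrand here is exactly the target integrand, so $I = \frac{24}{\left(a + 1\right)^{4}}$.

Setting $a = 5$:
$$I = \frac{1}{54}.$$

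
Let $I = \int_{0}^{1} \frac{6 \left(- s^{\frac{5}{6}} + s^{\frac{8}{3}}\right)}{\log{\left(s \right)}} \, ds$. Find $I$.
$\log{\left(64 \right)}$

Replace the exponent $\frac{5}{6}$ by a parameter $a$: let $I(a) = \int_{0}^{1} \frac{6 \left(s^{\frac{8}{3}} - s^{a}\right)}{\log{\left(s \right)}} \, ds$.

Since $\dfrac{\partial}{\partial a}\,s^{a} = s^{a} \ln s$, the $\ln s$ in the denominator cancels and
$$\frac{dI}{da} = \int_{0}^{1} -6 s^{a} \, ds = -6 \left[\frac{s^{a+1}}{a+1}\right]_0^1 = - \frac{6}{a + 1}.$$

Integrating with respect to $a$ gives $I(a) = - \log{\left(\frac{729 \left(a + 1\right)^{6}}{1771561} \right)} + C$.

At $a = \frac{8}{3}$ the integrand is identically $0$, so $I(\frac{8}{3}) = 0$. The closed form gives $0$, hence $C = 0$.

Setting $a = \frac{5}{6}$:
$$I = \log{\left(64 \right)}.$$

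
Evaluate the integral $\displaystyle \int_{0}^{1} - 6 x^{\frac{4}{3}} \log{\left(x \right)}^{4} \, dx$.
$- \frac{34992}{16807}$

Start from the elementary integral
$$J(a) = \int_{0}^{1} - 6 x^{a} \, dx = - \frac{6}{a + 1}.$$

Differentiating under the integral sign brings down a factor of $\ln x$:
$$\frac{dJ}{da} = \int_{0}^{1} - 6 x^{a} \log{\left(x \right)} \, dx = \frac{6}{\left(a + 1\right)^{2}}.$$

Repeating $4$ times in total — each differentiation brings down another $\ln x$ — gives
$$\frac{d^{4}J}{da^{4}} = \int_{0}^{1} - 6 x^{a} \log{\left(x \right)}^{4} \, dx = - \frac{144}{\left(a + 1\right)^{5}},$$
and the integrand here is exactly the target integrand, so $I = - \frac{144}{\left(a + 1\right)^{5}}$.

Setting $a = \frac{4}{3}$:
$$I = - \frac{34992}{16807}.$$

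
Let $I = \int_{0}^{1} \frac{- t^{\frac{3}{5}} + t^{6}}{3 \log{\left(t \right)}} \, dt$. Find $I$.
$\log{\left(\frac{\sqrt[3]{35}}{2} \right)}$

Replace the exponent $\frac{3}{5}$ by a parameter $a$: let $I(a) = \int_{0}^{1} \frac{t^{6} - t^{a}}{3 \log{\left(t \right)}} \, dt$.

Since $\dfrac{\partial}{\partial a}\,t^{a} = t^{a} \ln t$, the $\ln t$ in the denominator cancels and
$$\frac{dI}{da} = \int_{0}^{1} - \frac{1}{3} t^{a} \, dt = - \frac{1}{3} \left[\frac{t^{a+1}}{a+1}\right]_0^1 = - \frac{1}{3 a + 3}.$$

Integrating with respect to $a$ gives $I(a) = - \frac{\log{\left(a + 1 \right)}}{3} + \frac{\log{\left(7 \right)}}{3} + C$.

At $a = 6$ the integrand is identically $0$, so $I(6) = 0$. The closed form gives $0$, hence $C = 0$.

Setting $a = \frac{3}{5}$:
$$I = \log{\left(\frac{\sqrt[3]{35}}{2} \right)}.$$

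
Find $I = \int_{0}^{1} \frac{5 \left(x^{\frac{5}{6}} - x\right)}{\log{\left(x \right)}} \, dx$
$\log{\left(\frac{161051}{248832} \right)}$

Consider the one-parameter family: let $I(a) = \int_{0}^{1} \frac{5 \left(- x + x^{a}\right)}{\log{\left(x \right)}} \, dx$.

Since $\dfrac{\partial}{\partial a}\,x^{a} = x^{a} \ln x$, the $\ln x$ in the denominator cancels and
$$\frac{dI}{da} = \int_{0}^{1} 5 x^{a} \, dx = 5 \left[\frac{x^{a+1}}{a+1}\right]_0^1 = \frac{5}{a + 1}.$$

Integrating with respect to $a$ gives $I(a) = \log{\left(\frac{\left(a + 1\right)^{5}}{32} \right)} + C$.

At $a = 1$ the integrand is identically $0$, so $I(1) = 0$. The closed form gives $0$, hence $C = 0$.

Setting $a = \frac{5}{6}$:
$$I = \log{\left(\frac{161051}{248832} \right)}.$$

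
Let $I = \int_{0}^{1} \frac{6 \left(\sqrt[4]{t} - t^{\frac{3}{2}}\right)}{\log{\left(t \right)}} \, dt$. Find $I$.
$- \log{\left(64 \right)}$

Replace the exponent $\frac{1}{4}$ by a parameter $a$: let $I(a) = \int_{0}^{1} \frac{6 \left(- t^{\frac{3}{2}} + t^{a}\right)}{\log{\left(t \right)}} \, dt$.

Since $\dfrac{\partial}{\partial a}\,t^{a} = t^{a} \ln t$, the $\ln t$ in the denominator cancels and
$$\frac{dI}{da} = \int_{0}^{1} 6 t^{a} \, dt = 6 \left[\frac{t^{a+1}}{a+1}\right]_0^1 = \frac{6}{a + 1}.$$

Integrating with respect to $a$ gives $I(a) = \log{\left(\frac{64 \left(a + 1\right)^{6}}{15625} \right)} + C$.

At $a = \frac{3}{2}$ the integrand is identically $0$, so $I(\frac{3}{2}) = 0$. The closed form gives $0$, hence $C = 0$.

Setting $a = \frac{1}{4}$:
$$I = - \log{\left(64 \right)}.$$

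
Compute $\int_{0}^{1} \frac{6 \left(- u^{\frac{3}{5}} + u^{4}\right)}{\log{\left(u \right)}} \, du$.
$\log{\left(\frac{244140625}{262144} \right)}$

Consider the one-parameter family: let $I(a) = \int_{0}^{1} \frac{6 \left(- u^{\frac{3}{5}} + u^{a}\right)}{\log{\left(u \right)}} \, du$.

Since $\dfrac{\partial}{\partial a}\,u^{a} = u^{a} \ln u$, the $\ln u$ in the denominator cancels and
$$\frac{dI}{da} = \int_{0}^{1} 6 u^{a} \, du = 6 \left[\frac{u^{a+1}}{a+1}\right]_0^1 = \frac{6}{a + 1}.$$

Integrating with respect to $a$ gives $I(a) = \log{\left(\frac{15625 \left(a + 1\right)^{6}}{262144} \right)} + C$.

At $a = \frac{3}{5}$ the integrand is identically $0$, so $I(\frac{3}{5}) = 0$. The closed form gives $0$, hence $C = 0$.

Setting $a = 4$:
$$I = \log{\left(\frac{244140625}{262144} \right)}.$$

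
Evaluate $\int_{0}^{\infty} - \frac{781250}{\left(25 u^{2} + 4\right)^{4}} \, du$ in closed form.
$- \frac{390625 \pi}{2048}$

Recall the elementary integral
$$J(a) = \int_{0}^{\infty} - \frac{2}{a^{2} + u^{2}} \, du = - \frac{\pi}{a}.$$

Differentiating under the integral sign with respect to $a$,
$$\frac{dJ}{da} = \int_{0}^{\infty} \frac{4 a}{\left(a^{2} + u^{2}\right)^{2}} \, du = \frac{\pi}{a^{2}},$$
so $\int_{0}^{\infty} - \frac{2}{\left(a^{2} + u^{2}\right)^{2}} \, du = - \frac{\pi}{2 a^{3}}$.

Repeating — each differentiation of $1/(u^2+a^2)^j$ produces $-2ja/(u^2+a^2)^{j+1}$ — and dividing through by $-2ja$ at each step yields, after $3$ differentiations in total,
$$\int_{0}^{\infty} - \frac{2}{\left(a^{2} + u^{2}\right)^{4}} \, du = - \frac{5 \pi}{16 a^{7}}.$$

Setting $a = \frac{2}{5}$:
$$I = - \frac{390625 \pi}{2048}.$$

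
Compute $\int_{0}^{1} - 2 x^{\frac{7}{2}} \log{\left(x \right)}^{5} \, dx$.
$\frac{5120}{177147}$

Consider the simpler parametrised integral
$$J(a) = \int_{0}^{1} - 2 x^{a} \, dx = - \frac{2}{a + 1}.$$

Differentiating under the integral sign brings down a factor of $\ln x$:
$$\frac{dJ}{da} = \int_{0}^{1} - 2 x^{a} \log{\left(x \right)} \, dx = \frac{2}{\left(a + 1\right)^{2}}.$$

Repeating $5$ times in total — each differentiation brings down another $\ln x$ — gives
$$\frac{d^{5}J}{da^{5}} = \int_{0}^{1} - 2 x^{a} \log{\left(x \right)}^{5} \, dx = \frac{240}{\left(a + 1\right)^{6}},$$
and the integrand here is exactly the target integrand, so $I = \frac{240}{\left(a + 1\right)^{6}}$.

Setting $a = \frac{7}{2}$:
$$I = \frac{5120}{177147}.$$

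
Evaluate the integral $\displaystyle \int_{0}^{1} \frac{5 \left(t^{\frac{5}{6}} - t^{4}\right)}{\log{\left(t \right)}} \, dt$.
$\log{\left(\frac{161051}{24300000} \right)}$

Introduce a parameter $a$ in the exponent: let $I(a) = \int_{0}^{1} \frac{5 \left(- t^{4} + t^{a}\right)}{\log{\left(t \right)}} \, dt$.

Since $\dfrac{\partial}{\partial a}\,t^{a} = t^{a} \ln t$, the $\ln t$ in the denominator cancels and
$$\frac{dI}{da} = \int_{0}^{1} 5 t^{a} \, dt = 5 \left[\frac{t^{a+1}}{a+1}\right]_0^1 = \frac{5}{a + 1}.$$

Integrating with respect to $a$ gives $I(a) = \log{\left(\frac{\left(a + 1\right)^{5}}{3125} \right)} + C$.

At $a = 4$ the integrand is identically $0$, so $I(4) = 0$. The closed form gives $0$, hence $C = 0$.

Setting $a = \frac{5}{6}$:
$$I = \log{\left(\frac{161051}{24300000} \right)}.$$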